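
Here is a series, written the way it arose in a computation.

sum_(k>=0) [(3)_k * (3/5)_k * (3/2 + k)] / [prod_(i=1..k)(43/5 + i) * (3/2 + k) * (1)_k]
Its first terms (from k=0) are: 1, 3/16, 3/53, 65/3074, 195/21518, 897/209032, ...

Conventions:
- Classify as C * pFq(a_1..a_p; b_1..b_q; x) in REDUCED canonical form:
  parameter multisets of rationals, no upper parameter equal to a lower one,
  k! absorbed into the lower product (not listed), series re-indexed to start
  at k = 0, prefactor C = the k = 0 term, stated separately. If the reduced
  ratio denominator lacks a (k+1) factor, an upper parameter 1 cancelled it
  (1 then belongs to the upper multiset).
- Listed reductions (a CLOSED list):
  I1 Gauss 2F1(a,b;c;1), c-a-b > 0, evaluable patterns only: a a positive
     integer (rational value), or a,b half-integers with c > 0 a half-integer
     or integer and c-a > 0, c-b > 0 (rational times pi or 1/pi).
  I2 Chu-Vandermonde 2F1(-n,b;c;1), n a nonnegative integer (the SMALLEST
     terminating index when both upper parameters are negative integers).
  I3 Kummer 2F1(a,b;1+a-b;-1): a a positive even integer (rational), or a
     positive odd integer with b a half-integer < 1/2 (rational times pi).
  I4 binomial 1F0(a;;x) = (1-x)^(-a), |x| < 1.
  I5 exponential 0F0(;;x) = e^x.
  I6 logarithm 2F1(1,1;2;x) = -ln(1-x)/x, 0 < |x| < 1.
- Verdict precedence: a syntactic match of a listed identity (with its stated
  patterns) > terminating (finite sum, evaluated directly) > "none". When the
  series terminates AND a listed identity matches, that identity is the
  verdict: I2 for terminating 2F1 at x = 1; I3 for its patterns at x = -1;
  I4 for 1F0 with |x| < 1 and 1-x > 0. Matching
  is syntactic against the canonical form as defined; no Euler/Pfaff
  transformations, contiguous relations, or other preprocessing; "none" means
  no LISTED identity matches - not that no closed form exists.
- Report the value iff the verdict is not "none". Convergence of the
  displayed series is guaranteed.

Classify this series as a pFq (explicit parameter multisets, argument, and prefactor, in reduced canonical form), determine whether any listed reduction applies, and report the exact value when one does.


x = 1 here; the reduced form reads 2F1, upper {3/5, 3}, lower {48/5}, C = 1. Verdict: Gauss's theorem (I1) fires (x = 1: the Gamma ratio telescopes since c-a-b = 6 > 0 and a = 3 in Z>0). Value: 8987/7000.

Structural cue: from the first term 1: the lower running product (C = 1, x = 1) is a rising factorial.
Step ratio: r(k) = 1 * (k+3/5) (k+3) / [(k+48/5) (k+1)] ; factor over Q: parameters, x = 1, and C = 1.


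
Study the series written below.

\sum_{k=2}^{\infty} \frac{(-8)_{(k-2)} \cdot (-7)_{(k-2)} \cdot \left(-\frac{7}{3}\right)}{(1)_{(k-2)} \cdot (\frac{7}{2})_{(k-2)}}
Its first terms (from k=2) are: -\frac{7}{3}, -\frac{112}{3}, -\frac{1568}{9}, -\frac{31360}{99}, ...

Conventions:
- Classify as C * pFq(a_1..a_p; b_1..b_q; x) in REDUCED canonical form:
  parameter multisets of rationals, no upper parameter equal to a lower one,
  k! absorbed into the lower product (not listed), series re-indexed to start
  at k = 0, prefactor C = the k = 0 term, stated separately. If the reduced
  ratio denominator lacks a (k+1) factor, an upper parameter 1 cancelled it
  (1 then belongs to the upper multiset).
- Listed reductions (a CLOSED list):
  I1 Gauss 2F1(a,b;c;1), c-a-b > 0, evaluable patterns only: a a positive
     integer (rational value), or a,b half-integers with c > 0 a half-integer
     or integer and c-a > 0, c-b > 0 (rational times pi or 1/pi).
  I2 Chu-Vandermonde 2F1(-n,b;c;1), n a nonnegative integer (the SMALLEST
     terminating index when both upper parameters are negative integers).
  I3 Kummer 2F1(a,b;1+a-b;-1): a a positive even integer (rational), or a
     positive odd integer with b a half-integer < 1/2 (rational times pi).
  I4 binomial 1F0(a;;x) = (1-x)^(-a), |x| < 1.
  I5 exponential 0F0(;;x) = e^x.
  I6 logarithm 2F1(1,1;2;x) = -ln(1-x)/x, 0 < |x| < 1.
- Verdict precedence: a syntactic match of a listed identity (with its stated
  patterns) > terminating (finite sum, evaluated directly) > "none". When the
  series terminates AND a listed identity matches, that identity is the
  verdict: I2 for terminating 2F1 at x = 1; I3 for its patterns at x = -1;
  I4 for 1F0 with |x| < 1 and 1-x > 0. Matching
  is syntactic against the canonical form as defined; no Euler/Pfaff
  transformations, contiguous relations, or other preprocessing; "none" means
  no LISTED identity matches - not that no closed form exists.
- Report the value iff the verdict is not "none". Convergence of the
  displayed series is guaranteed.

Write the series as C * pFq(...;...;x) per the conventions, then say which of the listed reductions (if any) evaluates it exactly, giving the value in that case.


At argument 1: a 2F1 with upper {-8, -7}, lower {\frac{7}{2}}, scaled by C = -\frac{7}{3}. Verdict: the Chu-Vandermonde identity I2 matches (terminating 2F1 at x = 1 with n = 7, b = -8, c = \frac{7}{2}). Sum: -\frac{3618475}{4199}.

Key step: t_0 being -\frac{7}{3}, (1)_k (prefactor -7/3) is k! itself.
Adjacent-term ratio: r(k) = 1 * (k-8) (k-7) / [(k+\frac{7}{2}) (k+1)] - rational; roots negated = parameters, x = 1, C = -\frac{7}{3}.


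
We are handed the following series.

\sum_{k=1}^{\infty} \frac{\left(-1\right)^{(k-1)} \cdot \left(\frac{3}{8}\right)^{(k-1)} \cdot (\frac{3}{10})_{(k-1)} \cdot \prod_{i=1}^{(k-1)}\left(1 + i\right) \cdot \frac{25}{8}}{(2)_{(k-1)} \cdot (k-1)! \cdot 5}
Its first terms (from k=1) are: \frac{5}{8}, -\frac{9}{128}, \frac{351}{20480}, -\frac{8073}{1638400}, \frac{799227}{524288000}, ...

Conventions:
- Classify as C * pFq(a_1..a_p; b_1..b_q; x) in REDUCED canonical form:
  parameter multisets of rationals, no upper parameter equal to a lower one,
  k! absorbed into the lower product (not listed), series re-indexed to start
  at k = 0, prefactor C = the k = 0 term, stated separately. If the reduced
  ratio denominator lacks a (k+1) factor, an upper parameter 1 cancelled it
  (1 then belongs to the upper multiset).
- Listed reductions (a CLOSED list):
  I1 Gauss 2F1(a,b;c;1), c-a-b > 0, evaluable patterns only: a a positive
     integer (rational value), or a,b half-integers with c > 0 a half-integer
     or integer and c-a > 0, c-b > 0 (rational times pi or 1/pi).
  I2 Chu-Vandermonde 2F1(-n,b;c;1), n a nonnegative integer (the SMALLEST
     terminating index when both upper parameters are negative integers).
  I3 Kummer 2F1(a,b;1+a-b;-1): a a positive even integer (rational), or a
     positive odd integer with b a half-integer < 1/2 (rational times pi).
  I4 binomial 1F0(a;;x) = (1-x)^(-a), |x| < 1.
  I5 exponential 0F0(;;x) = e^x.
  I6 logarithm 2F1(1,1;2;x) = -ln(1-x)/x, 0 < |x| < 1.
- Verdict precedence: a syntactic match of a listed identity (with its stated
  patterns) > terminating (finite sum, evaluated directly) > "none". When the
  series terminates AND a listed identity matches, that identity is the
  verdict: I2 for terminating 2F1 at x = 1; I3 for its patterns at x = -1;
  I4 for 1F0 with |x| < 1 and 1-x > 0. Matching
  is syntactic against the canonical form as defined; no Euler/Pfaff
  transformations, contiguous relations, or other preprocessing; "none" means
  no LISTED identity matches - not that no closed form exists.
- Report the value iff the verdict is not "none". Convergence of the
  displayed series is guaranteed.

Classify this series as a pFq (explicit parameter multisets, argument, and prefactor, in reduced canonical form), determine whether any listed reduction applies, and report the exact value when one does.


At argument -\frac{3}{8}: a 1F0 with upper {\frac{3}{10}}, lower {-}, scaled by C = \frac{5}{8}. Verdict: the binomial series (I4) matches (the 1F0 binomial series: exponent -3/10, x = -\frac{3}{8}). Sum: \frac{5}{8} \cdot \left(\frac{11}{8}\right)^{-\frac{3}{10}}.

Key observation: from the first term \frac{5}{8}: the constant factors (prefactor 5/8) combine into one prefactor.
Ratio: r(k) = -\frac{3}{8} * (k+\frac{3}{10}) / [(k+1)] ; factor over Q: parameters, x = -\frac{3}{8}, and C = \frac{5}{8}.


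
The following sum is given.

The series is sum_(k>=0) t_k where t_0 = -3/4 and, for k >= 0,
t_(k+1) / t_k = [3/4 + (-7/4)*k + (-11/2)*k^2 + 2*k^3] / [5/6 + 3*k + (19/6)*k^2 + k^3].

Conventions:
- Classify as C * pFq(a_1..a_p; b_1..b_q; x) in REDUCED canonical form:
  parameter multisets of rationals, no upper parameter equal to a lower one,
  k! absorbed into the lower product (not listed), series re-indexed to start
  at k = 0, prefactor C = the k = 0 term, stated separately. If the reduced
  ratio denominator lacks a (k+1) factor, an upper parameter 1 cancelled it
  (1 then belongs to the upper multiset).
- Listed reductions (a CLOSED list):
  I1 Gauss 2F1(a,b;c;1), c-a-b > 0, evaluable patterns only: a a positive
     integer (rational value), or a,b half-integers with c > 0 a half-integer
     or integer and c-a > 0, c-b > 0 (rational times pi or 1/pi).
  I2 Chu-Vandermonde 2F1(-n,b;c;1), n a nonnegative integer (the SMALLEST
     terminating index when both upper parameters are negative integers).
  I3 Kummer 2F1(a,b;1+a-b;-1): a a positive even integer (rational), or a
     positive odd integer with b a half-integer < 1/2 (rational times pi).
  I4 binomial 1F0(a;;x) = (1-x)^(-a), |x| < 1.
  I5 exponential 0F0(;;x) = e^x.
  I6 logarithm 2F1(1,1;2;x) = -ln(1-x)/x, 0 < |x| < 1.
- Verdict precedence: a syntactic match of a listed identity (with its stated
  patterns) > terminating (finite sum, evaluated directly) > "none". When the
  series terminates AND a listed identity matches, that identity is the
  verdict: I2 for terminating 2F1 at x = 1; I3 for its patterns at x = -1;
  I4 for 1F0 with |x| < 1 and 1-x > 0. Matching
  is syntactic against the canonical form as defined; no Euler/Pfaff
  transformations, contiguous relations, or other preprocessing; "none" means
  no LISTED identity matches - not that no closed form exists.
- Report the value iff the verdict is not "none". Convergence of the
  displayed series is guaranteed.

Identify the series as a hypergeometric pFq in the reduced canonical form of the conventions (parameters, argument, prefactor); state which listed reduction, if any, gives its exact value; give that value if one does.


Reduced: x = 2, 2F1, upper = {-3, -1/4}, lower = {5/3}, C = -3/4. Verdict: terminating (-3 upstairs). 4 nonzero terms in all; added directly. Sum: -16419/14080.

Key step: with t_0 = -3/4, the expanded ratio factors over Q; C = -3/4, roots give parameters.
Adjacent-term ratio: r(k) = 2 * (k-3) (k-1/4) / [(k+5/3) (k+1)] - rational in k. x = 2; t_0 = -3/4; negate the roots.


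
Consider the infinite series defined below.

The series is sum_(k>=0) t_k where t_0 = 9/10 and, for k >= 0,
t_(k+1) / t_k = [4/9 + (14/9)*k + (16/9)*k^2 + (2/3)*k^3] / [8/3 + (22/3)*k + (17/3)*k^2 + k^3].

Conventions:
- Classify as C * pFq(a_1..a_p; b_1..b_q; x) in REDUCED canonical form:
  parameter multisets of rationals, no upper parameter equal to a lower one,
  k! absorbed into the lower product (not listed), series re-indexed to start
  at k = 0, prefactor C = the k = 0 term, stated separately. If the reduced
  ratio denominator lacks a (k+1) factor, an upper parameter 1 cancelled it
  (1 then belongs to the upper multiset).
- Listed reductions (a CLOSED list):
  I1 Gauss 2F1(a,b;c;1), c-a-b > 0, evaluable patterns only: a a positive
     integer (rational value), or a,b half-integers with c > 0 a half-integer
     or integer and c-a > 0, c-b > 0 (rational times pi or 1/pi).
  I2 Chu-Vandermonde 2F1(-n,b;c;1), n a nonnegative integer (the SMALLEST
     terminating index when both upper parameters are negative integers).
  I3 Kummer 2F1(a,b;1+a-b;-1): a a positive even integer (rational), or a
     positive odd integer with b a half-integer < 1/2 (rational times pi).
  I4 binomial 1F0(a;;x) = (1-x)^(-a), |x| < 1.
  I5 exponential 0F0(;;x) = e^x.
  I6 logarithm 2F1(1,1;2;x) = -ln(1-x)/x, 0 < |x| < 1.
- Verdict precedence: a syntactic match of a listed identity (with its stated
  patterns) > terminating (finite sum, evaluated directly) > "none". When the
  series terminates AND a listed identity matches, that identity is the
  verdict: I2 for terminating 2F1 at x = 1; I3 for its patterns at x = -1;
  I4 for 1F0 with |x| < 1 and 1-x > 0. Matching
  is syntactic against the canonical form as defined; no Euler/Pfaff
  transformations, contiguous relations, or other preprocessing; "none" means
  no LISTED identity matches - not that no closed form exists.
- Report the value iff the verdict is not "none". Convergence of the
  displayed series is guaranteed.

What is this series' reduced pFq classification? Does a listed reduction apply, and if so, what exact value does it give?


Canonical form: C = 9/10 times 2F1 with upper {1, 1}, lower {4}, x = 2/3. Verdict: none (x = 2/3): each listed identity misses the multisets {1, 1} ; {4}.

First insight: with t_0 = 9/10, cancel k + 2/3 from the displayed ratio first; then prefactor 9/10.
Adjacent-term ratio: r(k) = (2/3) * (k+1) (k+1) / [(k+4) (k+1)] - rational; roots negated = parameters, x = (2/3), C = 9/10.


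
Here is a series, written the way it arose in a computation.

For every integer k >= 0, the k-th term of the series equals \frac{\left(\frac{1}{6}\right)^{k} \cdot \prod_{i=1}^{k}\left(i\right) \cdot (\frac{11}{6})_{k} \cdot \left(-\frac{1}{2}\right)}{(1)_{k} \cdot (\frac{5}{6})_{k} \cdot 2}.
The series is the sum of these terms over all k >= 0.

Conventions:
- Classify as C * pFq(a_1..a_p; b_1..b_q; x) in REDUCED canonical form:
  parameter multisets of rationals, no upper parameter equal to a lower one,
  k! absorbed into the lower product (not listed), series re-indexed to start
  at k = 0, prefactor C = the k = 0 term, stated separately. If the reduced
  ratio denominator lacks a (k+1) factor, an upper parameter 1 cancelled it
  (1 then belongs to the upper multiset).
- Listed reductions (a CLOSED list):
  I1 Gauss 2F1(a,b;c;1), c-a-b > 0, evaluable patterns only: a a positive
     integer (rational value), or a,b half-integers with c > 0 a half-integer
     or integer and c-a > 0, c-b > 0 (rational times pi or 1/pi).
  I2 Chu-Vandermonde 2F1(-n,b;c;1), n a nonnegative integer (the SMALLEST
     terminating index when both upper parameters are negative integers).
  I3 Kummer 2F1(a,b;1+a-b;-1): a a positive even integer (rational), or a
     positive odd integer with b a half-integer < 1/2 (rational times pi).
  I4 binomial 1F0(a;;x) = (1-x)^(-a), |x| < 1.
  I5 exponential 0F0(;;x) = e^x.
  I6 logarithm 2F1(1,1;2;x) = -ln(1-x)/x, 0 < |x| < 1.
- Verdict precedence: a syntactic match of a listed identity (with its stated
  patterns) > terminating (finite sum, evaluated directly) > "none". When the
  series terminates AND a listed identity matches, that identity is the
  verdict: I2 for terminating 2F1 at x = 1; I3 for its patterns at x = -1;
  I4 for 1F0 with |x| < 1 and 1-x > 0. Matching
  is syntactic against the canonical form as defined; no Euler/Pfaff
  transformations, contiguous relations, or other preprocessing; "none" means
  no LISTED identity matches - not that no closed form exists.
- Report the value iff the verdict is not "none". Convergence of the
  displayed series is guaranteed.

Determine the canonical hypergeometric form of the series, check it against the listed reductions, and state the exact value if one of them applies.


x = \frac{1}{6} here; the reduced form reads 2F1, upper {1, \frac{11}{6}}, lower {\frac{5}{6}}, C = -\frac{1}{4}. Verdict: none (x = \frac{1}{6}): each listed identity misses the multisets {1, \frac{11}{6}} ; {\frac{5}{6}}.

Structural cue: t_0 = -\frac{1}{4} here, and the constant factors (C = -1/4, x = 1/6) combine into one prefactor.
Adjacent-term ratio: r(k) = \frac{1}{6} * (k+1) (k+\frac{11}{6}) / [(k+\frac{5}{6}) (k+1)] - poly over poly, x = \frac{1}{6} from leading terms; C = -\frac{1}{4} at k = 0.


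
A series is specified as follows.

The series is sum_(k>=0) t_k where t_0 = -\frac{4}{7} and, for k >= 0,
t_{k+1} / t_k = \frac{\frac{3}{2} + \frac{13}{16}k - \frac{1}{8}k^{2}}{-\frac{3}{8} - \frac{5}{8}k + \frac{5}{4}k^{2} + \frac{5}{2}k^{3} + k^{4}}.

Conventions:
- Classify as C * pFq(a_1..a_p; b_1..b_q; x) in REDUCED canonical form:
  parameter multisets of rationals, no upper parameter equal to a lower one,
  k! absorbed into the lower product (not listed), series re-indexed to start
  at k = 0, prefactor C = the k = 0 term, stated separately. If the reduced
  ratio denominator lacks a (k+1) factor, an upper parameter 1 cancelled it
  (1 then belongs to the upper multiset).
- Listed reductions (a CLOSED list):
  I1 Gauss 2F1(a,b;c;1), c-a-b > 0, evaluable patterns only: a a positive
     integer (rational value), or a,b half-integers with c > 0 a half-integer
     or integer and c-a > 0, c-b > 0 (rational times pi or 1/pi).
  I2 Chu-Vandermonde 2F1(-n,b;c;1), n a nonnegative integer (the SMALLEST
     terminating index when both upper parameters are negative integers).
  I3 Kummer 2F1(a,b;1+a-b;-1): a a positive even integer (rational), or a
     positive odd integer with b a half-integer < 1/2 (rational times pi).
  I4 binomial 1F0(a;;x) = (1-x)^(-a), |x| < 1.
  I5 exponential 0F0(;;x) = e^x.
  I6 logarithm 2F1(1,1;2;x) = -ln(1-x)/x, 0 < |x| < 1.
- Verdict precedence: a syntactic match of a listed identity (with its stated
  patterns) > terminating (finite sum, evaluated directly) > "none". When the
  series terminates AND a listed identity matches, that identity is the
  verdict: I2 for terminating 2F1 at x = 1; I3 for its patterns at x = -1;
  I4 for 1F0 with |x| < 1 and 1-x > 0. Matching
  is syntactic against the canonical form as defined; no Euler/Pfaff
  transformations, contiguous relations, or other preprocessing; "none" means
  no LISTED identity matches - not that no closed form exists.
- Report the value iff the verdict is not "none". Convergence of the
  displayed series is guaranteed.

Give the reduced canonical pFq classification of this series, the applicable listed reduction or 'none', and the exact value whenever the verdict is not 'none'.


x = -\frac{1}{8} here; the reduced form reads 1F2, upper {-8}, lower {-\frac{1}{2}, \frac{1}{2}}, C = -\frac{4}{7}. Verdict: terminating (-8 upstairs). 9 nonzero terms in all; added directly. Exact value: \frac{385099081810561}{122717066472000}.

Key step: x = -\frac{1}{8} and cancel k + 3/2 from the displayed ratio first; then prefactor -4/7.
Ratio: r(k) = -\frac{1}{8} * (k-8) / [(k-\frac{1}{2}) (k+\frac{1}{2}) (k+1)] - rational in k. x = -\frac{1}{8}; t_0 = -\frac{4}{7}; negate the roots.


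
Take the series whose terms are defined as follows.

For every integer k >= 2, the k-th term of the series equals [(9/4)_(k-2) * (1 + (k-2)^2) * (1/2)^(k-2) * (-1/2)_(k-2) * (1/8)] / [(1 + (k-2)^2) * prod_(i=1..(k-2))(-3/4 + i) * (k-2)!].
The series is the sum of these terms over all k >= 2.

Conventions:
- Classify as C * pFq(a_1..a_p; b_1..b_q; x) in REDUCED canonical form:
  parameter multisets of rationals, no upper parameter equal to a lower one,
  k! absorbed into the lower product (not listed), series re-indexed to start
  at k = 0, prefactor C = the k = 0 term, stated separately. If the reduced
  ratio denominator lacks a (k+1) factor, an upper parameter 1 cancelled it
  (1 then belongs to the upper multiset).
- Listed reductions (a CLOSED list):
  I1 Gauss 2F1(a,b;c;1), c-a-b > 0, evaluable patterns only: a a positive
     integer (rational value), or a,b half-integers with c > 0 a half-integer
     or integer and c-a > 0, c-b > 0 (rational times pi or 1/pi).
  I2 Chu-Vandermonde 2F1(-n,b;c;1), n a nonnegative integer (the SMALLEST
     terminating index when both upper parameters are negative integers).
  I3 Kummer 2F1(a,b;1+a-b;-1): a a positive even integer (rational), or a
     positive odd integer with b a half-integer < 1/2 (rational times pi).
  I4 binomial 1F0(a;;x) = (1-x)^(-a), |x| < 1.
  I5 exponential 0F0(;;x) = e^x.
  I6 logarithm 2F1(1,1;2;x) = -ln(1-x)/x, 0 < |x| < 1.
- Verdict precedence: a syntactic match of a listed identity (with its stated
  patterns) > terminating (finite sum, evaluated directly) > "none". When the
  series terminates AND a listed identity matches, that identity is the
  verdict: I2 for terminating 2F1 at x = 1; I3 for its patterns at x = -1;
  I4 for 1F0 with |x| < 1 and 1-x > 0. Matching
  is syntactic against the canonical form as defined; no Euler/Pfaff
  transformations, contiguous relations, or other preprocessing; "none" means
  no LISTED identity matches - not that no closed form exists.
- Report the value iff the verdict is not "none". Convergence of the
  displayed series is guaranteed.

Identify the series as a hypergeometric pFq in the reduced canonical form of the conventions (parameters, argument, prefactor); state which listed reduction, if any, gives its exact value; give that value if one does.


With C = 1/8: the canonical form is 2F1(-1/2, 9/4; 1/4; 1/2). Verdict: none. A 2F1 with upper {-1/2, 9/4} fits none of I1-I6 at x = 1/2; the sum runs forever.

The tell: with t_0 = 1/8, striking the common factor k^2 + 1 reduces the term (C = 1/8, x = 1/2).
Term ratio: r(k) = (1/2) * (k-1/2) (k+9/4) / [(k+1/4) (k+1)] - rational in k. x = (1/2); t_0 = 1/8; negate the roots.


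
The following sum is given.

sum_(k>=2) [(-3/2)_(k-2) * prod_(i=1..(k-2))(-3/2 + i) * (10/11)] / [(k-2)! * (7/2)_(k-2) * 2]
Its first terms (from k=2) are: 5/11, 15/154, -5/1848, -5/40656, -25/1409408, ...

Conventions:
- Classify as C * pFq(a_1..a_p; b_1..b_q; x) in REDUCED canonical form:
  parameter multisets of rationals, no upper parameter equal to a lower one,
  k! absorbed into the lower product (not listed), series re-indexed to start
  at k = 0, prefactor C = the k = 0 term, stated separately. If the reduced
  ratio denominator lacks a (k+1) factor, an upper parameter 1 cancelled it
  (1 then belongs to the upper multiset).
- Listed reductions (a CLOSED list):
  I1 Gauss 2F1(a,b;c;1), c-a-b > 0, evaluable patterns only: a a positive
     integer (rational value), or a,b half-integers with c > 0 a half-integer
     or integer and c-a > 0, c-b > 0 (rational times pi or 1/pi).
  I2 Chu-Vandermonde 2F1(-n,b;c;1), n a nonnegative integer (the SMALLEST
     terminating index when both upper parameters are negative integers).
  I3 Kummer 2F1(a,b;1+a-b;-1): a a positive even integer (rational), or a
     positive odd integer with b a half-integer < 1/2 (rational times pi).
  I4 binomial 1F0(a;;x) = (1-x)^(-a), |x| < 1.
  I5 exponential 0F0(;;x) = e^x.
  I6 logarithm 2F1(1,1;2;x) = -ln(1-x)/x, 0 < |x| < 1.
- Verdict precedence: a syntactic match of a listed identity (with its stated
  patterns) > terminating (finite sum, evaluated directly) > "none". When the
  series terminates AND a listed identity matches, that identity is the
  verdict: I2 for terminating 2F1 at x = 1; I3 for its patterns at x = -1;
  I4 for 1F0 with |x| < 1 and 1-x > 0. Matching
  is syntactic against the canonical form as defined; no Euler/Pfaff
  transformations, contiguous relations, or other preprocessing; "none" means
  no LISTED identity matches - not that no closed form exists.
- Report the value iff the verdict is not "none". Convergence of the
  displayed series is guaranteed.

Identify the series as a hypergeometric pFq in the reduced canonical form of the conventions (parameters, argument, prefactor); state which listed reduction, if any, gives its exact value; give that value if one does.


This is 5/11 * 2F1(-3/2, -1/2; 7/2; 1) in reduced canonical form. Verdict: this is Gauss's theorem I1 (half-integer case) (x = 1; upper {-3/2, -1/2} half-integers, c = 7/2 in the evaluable pattern). Value: (7875/45056) * pi.

Key step: t_0 being 5/11, the constant factors (C = 5/11) combine into one prefactor.
Adjacent-term ratio: r(k) = 1 * (k-3/2) (k-1/2) / [(k+7/2) (k+1)] ; factor over Q: parameters, x = 1, and C = 5/11.


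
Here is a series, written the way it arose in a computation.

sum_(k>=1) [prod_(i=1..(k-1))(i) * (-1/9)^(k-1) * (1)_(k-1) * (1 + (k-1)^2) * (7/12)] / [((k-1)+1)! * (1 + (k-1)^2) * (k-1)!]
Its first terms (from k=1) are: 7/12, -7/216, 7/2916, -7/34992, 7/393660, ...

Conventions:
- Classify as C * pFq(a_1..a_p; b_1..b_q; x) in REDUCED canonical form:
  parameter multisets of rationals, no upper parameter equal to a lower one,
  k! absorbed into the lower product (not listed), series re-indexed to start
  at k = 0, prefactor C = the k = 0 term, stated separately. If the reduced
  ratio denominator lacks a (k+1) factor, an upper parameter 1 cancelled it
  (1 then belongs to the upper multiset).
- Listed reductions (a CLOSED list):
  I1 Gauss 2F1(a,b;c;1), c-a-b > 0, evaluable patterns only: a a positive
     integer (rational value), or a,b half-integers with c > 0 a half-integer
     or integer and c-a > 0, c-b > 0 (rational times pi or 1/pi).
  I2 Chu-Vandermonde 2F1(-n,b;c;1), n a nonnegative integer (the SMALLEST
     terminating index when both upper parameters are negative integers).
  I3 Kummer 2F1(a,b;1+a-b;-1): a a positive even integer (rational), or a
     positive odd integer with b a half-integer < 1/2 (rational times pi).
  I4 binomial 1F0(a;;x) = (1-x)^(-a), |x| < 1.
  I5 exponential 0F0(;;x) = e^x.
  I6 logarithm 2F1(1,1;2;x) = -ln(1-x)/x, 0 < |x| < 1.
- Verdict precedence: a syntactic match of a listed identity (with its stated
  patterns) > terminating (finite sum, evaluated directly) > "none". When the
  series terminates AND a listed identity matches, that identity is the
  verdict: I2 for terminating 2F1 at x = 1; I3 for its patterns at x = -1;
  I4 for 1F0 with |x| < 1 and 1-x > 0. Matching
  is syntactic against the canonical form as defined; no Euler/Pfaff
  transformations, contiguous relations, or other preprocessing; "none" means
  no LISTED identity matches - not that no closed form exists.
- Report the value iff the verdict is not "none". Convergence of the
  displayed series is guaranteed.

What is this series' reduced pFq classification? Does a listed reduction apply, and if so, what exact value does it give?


Prefactor 7/12, argument -1/9: 2F1 with upper {1, 1} over lower {2}. Verdict: the logarithmic series (I6) matches (the logarithm: parameters (1,1;2), x = -1/9). Its exact value is (21/4) * ln(10/9).

First insight: t_0 = 7/12 here, and the denominator's factorial ratio (prefactor 7/12) is a lower Pochhammer.
Adjacent-term ratio: r(k) = (-1/9) * (k+1) (k+1) / [(k+2) (k+1)] - rational in k. x = (-1/9); t_0 = 7/12; negate the roots.


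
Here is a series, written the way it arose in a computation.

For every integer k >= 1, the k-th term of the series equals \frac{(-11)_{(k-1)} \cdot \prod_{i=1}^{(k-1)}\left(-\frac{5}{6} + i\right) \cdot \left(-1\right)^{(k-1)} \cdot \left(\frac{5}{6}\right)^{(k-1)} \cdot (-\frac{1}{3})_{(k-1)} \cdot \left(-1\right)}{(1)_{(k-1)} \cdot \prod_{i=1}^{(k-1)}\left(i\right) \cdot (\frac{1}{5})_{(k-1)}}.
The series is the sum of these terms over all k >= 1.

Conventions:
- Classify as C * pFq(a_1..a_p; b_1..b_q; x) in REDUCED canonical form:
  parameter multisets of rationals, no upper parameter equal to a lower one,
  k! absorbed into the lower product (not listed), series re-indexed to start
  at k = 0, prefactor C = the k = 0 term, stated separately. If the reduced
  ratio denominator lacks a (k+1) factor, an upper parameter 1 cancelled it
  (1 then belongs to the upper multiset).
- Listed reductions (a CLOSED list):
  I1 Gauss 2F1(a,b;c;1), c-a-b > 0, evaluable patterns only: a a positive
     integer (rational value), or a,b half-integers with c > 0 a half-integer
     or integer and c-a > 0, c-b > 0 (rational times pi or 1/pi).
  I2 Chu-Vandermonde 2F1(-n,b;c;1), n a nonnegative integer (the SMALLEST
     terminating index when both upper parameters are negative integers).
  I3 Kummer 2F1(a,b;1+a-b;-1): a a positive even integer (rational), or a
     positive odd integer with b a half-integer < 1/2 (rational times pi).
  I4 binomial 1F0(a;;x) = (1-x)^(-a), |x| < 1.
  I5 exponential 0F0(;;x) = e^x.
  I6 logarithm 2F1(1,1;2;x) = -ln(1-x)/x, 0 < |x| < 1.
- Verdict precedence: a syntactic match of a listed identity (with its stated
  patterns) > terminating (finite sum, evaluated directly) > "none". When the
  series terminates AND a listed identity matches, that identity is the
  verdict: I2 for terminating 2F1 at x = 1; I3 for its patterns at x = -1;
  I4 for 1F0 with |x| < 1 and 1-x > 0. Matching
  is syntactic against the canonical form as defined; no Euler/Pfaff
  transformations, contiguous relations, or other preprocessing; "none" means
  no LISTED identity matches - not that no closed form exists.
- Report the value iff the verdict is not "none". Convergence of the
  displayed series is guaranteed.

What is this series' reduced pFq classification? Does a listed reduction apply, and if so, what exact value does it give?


Prefactor -1, argument -\frac{5}{6}: 3F2 with upper {-11, -\frac{1}{3}, \frac{1}{6}} over lower {\frac{1}{5}, 1}. Verdict: terminating - no listed pattern fits, but -11 in the upper list cuts the series at k = 11; direct evaluation. Exact value: \frac{231452983393226784330506144956513}{9633995087565113029360418291712}.

Key observation: t_0 = -1 here, and the running product (prefactor -1) telescopes to a rising factorial.
Term ratio: r(k) = -\frac{5}{6} * (k-11) (k-\frac{1}{3}) (k+\frac{1}{6}) / [(k+\frac{1}{5}) (k+1) (k+1)] - poly over poly, x = -\frac{5}{6} from leading terms; C = -1 at k = 0.


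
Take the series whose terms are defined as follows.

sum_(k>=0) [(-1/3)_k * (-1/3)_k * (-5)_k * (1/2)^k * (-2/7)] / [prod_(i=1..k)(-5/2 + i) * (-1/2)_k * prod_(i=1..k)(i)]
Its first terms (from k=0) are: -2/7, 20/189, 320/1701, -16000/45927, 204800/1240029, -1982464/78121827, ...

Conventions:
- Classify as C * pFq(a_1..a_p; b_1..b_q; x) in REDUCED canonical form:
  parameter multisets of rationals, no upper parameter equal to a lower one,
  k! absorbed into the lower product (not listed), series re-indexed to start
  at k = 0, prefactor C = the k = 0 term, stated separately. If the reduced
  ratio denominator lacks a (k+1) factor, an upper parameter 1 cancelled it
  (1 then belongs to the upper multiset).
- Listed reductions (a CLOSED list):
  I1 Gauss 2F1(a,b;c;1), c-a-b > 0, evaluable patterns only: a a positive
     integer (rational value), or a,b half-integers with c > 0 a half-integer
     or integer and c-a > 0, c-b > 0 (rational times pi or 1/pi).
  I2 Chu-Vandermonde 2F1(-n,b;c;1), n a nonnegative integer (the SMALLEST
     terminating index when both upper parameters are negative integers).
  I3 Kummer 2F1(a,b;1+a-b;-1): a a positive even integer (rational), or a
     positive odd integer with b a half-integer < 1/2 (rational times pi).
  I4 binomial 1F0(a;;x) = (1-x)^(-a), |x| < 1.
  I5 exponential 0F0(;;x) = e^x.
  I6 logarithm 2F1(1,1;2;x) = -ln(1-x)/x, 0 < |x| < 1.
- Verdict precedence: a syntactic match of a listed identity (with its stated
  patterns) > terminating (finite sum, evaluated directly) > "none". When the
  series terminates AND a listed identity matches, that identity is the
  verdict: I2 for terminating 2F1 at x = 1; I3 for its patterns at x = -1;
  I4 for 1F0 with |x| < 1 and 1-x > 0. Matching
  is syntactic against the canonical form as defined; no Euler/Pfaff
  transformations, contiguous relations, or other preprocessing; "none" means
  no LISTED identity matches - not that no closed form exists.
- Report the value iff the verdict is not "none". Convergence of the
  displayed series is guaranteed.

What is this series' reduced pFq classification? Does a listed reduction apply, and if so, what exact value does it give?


With C = -2/7: the canonical form is 3F2(-5, -1/3, -1/3; -3/2, -1/2; 1/2). Verdict: terminating at k = 5: the factor (-5)_k kills every later term; summing the 6 survivors is exact. Value: -15653086/78121827.

First insight: from the first term -2/7: the lower running product (C = -2/7) is a rising factorial.
Ratio: r(k) = (1/2) * (k-5) (k-1/3) (k-1/3) / [(k-3/2) (k-1/2) (k+1)] - rational in k. x = (1/2); t_0 = -2/7; negate the roots.


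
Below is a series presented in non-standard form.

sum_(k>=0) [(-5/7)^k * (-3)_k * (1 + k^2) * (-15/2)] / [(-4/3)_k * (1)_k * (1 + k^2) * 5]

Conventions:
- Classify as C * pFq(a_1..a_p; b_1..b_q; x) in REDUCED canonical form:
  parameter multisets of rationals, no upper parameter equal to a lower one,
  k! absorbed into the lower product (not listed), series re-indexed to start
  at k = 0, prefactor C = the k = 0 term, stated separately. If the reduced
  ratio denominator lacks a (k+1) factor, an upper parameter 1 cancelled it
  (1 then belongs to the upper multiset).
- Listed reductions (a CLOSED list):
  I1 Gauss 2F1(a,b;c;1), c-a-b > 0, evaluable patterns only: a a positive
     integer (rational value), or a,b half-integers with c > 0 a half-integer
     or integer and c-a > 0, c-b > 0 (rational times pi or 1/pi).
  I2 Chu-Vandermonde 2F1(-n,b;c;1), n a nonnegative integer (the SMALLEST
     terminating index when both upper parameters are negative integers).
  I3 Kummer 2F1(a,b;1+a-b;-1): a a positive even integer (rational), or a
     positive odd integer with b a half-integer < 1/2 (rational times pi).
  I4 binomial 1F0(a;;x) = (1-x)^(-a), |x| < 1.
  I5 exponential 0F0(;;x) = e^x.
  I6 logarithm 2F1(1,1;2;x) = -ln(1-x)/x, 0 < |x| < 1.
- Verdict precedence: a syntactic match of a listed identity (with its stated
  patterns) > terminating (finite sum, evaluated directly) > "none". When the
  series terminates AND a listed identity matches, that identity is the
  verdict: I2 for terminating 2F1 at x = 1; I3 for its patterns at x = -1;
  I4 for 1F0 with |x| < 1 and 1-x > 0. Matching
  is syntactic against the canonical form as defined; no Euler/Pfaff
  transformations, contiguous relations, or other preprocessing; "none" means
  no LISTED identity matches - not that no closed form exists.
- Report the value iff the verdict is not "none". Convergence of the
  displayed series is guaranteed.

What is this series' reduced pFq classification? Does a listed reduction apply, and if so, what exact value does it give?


x = -5/7 here; the reduced form reads 1F1, upper {-3}, lower {-4/3}, C = -3/2. Verdict: terminating. (-3)_k vanishes past k = 3, leaving a 4-term sum, computed directly. Exact value: -33477/5488.

The tell: x = (-5/7) and (1)_k (C = -3/2, x = -5/7) is k! itself.
Ratio: r(k) = (-5/7) * (k-3) / [(k-4/3) (k+1)] ; factor over Q: parameters, x = (-5/7), and C = -3/2.


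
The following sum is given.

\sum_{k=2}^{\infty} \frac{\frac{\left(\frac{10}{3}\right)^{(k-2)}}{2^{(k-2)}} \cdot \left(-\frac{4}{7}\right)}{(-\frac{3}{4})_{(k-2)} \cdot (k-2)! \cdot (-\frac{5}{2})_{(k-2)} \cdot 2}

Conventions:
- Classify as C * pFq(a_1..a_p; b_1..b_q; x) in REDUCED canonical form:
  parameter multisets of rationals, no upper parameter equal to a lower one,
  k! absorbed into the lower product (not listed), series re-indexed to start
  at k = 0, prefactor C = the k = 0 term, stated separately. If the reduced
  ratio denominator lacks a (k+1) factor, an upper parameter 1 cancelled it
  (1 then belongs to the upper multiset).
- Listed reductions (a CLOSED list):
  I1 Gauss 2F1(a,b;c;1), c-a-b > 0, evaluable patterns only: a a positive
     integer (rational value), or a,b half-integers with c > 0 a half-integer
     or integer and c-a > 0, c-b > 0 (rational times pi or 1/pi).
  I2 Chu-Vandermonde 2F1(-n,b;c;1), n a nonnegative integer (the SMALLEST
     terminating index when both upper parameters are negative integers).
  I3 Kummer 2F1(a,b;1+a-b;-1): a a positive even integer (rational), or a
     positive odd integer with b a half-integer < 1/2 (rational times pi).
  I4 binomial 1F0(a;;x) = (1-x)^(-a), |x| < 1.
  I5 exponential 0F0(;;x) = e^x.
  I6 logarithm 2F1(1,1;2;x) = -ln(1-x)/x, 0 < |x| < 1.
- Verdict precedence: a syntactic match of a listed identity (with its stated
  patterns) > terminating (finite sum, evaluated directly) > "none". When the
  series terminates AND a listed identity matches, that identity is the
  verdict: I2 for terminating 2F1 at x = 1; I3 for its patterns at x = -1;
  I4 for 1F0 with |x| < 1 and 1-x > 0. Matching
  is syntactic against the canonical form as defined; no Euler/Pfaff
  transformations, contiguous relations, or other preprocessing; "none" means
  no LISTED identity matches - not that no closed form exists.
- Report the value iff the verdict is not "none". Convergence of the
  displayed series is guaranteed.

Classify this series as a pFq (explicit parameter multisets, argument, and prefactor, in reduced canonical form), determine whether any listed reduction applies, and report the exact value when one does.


The tell: x = \frac{5}{3} and the constant factors (C = -2/7) combine into one prefactor.
Step ratio: r(k) = \frac{5}{3} * 1 / [(k-\frac{5}{2}) (k-\frac{3}{4}) (k+1)] - poly over poly, x = \frac{5}{3} from leading terms; C = -\frac{2}{7} at k = 0.

With C = -\frac{2}{7}: the canonical form is 0F2(-; -\frac{5}{2}, -\frac{3}{4}; \frac{5}{3}). Verdict: none (x = \frac{5}{3}): each listed identity misses the multisets {-} ; {-\frac{5}{2}, -\frac{3}{4}}.


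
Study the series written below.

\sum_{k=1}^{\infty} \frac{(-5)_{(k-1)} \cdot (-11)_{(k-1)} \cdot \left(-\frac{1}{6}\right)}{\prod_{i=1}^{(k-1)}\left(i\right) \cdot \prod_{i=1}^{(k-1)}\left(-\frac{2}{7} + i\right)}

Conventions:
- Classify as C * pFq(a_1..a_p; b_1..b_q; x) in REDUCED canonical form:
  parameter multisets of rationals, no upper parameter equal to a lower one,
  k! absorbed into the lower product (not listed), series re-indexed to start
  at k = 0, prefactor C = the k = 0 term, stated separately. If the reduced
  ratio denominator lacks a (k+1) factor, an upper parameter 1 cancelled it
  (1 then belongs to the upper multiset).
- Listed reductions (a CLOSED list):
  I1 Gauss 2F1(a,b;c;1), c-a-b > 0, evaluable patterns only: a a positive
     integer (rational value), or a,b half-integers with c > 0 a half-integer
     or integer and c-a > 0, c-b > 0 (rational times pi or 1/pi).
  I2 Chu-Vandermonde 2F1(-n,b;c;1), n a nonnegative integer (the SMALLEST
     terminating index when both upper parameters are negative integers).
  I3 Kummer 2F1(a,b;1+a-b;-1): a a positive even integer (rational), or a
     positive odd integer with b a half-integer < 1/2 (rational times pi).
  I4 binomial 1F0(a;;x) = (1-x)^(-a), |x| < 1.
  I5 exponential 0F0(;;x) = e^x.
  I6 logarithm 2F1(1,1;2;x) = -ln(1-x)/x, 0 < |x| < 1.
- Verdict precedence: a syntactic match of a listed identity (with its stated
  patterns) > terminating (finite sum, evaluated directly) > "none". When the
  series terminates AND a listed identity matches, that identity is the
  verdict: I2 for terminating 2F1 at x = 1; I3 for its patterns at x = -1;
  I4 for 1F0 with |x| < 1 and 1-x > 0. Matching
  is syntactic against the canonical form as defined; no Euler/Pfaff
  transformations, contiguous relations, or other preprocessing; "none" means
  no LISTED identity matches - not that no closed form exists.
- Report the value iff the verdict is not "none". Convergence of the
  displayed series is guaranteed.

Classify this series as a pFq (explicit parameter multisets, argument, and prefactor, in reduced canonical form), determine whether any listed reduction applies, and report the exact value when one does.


At argument 1: a 2F1 with upper {-11, -5}, lower {\frac{5}{7}}, scaled by C = -\frac{1}{6}. Verdict at x = 1: the Chu-Vandermonde identity I2 matches (terminating 2F1 at x = 1 with n = 5, b = -11, c = \frac{5}{7}). Value: -\frac{3006776}{2223}.

Structural cue: t_0 = -\frac{1}{6} here, and the product of the first k integers (prefactor -1/6) is k!.
Adjacent-term ratio: r(k) = 1 * (k-11) (k-5) / [(k+\frac{5}{7}) (k+1)] - rational; roots negated = parameters, x = 1, C = -\frac{1}{6}.


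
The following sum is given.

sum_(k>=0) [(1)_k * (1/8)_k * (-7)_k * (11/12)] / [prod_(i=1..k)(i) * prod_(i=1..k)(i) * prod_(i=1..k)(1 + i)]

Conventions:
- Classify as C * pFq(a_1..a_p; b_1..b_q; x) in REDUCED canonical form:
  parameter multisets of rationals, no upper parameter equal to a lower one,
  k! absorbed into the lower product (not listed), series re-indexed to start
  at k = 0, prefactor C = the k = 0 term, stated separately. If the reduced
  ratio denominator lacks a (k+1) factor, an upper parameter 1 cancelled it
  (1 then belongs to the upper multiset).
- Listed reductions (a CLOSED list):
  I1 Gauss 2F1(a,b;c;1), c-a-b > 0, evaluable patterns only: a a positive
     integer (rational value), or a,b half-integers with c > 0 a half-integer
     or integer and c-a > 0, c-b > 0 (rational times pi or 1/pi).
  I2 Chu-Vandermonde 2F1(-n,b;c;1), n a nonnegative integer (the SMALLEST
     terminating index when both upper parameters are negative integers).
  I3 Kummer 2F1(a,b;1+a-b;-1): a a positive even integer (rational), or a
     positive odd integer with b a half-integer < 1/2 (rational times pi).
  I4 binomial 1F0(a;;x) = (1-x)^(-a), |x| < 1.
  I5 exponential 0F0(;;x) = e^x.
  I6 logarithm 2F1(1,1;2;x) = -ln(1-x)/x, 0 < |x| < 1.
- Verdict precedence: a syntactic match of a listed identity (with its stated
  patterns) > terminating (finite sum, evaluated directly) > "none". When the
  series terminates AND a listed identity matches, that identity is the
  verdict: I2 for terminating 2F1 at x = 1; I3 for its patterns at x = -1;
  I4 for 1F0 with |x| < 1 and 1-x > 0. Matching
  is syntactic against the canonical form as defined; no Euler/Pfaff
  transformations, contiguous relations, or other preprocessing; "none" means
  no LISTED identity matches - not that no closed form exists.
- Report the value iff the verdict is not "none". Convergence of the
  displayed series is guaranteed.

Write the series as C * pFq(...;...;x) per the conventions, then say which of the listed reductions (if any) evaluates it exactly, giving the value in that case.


Canonical form: C = 11/12 times 2F1 with upper {-7, 1/8}, lower {2}, x = 1. Verdict: the Chu-Vandermonde identity I2 applies (terminating 2F1 at x = 1 with n = 7, b = 1/8, c = 2). Exact value: 790692045/1073741824.

Key step: t_0 being 11/12, the parameter 1 appears in both the upper and lower lists and cancels.
Adjacent-term ratio: r(k) = 1 * (k-7) (k+1/8) / [(k+2) (k+1)] ; factor over Q: parameters, x = 1, and C = 11/12.
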